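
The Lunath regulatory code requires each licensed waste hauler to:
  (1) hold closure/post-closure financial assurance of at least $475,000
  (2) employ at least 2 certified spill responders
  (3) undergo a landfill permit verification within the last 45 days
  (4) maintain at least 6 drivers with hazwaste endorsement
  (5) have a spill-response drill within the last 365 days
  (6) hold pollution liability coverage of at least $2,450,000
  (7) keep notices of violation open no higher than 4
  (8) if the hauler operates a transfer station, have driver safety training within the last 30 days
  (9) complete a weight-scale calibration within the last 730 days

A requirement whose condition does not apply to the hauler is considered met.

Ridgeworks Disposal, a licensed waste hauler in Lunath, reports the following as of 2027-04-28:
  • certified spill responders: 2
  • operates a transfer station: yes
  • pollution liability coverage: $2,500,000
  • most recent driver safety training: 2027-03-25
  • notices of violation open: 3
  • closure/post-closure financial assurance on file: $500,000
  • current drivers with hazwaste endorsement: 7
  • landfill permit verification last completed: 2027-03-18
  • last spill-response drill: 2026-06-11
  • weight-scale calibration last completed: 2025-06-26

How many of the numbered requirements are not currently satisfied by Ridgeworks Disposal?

1. closure/post-closure financial assurance $500,000 ≥ $475,000 → met
2. certified spill responders 2 ≥ 2 → met
3. landfill permit verification 41 days ago vs limit 45 → met
4. drivers with hazwaste endorsement 7 ≥ 6 → met
5. spill-response drill 321 days ago vs limit 365 → met
6. pollution liability coverage $2,500,000 ≥ $2,450,000 → met
7. notices of violation open 3 ≤ 4 → met
8. condition 'operates a transfer station' holds; driver safety training 34 days ago vs limit 30 → not met
9. weight-scale calibration 671 days ago vs limit 730 → met
Not met: 1 of 9

1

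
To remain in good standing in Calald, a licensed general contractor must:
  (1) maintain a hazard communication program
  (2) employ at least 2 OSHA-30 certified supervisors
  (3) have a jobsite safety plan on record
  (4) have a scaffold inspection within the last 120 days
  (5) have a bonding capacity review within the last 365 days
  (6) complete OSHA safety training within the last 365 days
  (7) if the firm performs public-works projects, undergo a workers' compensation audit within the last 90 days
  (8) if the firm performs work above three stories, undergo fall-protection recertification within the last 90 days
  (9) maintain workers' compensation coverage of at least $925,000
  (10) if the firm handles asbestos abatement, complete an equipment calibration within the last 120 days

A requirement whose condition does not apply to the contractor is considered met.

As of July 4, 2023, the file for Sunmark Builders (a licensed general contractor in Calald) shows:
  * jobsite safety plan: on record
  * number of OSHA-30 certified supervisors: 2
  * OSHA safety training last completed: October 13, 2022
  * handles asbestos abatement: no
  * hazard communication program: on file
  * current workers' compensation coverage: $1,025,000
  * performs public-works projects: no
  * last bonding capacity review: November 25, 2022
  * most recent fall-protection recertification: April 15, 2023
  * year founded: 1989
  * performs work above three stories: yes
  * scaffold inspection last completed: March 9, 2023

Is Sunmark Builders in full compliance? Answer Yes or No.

Yes

1. hazard communication program present → met
2. OSHA-30 certified supervisors 2 ≥ 2 → met
3. jobsite safety plan present → met
4. scaffold inspection 117 days ago vs limit 120 → met
5. bonding capacity review 221 days ago vs limit 365 → met
6. OSHA safety training 264 days ago vs limit 365 → met
7. condition 'performs public-works projects' does not hold → requirement n/a → met
8. condition 'performs work above three stories' holds; fall-protection recertification 80 days ago vs limit 90 → met
9. workers' compensation coverage $1,025,000 ≥ $925,000 → met
10. condition 'handles asbestos abatement' does not hold → requirement n/a → met
All met.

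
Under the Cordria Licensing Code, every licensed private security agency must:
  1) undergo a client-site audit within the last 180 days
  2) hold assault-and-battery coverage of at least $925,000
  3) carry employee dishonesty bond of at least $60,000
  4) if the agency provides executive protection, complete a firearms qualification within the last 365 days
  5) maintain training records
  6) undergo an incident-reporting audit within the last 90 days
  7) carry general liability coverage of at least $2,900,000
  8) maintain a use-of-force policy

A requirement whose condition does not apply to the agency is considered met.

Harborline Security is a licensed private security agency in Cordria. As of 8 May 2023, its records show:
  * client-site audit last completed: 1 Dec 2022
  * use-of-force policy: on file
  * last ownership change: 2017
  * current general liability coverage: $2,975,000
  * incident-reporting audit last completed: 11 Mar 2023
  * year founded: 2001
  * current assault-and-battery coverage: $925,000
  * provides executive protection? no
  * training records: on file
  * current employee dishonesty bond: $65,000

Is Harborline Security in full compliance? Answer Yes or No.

Yes

1. client-site audit 158 days ago vs limit 180 → met
2. assault-and-battery coverage $925,000 ≥ $925,000 → met
3. employee dishonesty bond $65,000 ≥ $60,000 → met
4. condition 'provides executive protection' does not hold → requirement n/a → met
5. training records present → met
6. incident-reporting audit 58 days ago vs limit 90 → met
7. general liability coverage $2,975,000 ≥ $2,900,000 → met
8. use-of-force policy present → met
All met.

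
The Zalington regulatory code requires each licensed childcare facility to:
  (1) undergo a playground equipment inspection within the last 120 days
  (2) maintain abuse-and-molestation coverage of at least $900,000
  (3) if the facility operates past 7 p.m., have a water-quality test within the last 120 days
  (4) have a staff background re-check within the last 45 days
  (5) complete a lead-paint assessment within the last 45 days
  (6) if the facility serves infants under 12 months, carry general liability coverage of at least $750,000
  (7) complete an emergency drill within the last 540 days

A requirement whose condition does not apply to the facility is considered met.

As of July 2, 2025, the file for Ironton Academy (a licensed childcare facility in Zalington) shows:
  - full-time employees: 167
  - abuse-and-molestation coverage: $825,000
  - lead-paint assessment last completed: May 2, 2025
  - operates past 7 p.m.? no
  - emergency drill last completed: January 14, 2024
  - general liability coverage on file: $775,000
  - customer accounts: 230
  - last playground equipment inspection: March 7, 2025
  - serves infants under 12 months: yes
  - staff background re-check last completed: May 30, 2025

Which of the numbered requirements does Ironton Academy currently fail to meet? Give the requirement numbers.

2, 5

1. playground equipment inspection 117 days ago vs limit 120 → met
2. abuse-and-molestation coverage $825,000 < $900,000 → not met
3. condition 'operates past 7 p.m.' does not hold → requirement n/a → met
4. staff background re-check 33 days ago vs limit 45 → met
5. lead-paint assessment 61 days ago vs limit 45 → not met
6. condition 'serves infants under 12 months' holds; general liability coverage $775,000 ≥ $750,000 → met
7. emergency drill 535 days ago vs limit 540 → met
Not met: 2, 5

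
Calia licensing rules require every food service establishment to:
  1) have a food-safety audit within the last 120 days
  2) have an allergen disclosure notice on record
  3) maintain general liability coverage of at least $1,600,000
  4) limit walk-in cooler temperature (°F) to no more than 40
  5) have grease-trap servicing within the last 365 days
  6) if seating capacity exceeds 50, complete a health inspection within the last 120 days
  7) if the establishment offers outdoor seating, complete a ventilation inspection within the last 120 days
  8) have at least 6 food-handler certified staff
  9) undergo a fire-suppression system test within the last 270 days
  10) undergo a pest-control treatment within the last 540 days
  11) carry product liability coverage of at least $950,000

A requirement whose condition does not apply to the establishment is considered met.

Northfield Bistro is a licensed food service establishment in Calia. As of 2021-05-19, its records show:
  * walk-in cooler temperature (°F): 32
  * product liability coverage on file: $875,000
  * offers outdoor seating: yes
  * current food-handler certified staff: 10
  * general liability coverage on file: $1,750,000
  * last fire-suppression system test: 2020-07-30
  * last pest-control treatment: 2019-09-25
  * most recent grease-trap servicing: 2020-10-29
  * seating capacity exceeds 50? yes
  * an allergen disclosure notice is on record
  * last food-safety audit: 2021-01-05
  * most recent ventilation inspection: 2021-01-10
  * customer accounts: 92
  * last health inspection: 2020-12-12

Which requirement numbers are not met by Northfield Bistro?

1. food-safety audit 134 days ago vs limit 120 → not met
2. allergen disclosure notice present → met
3. general liability coverage $1,750,000 ≥ $1,600,000 → met
4. walk-in cooler temperature (°F) 32 ≤ 40 → met
5. grease-trap servicing 202 days ago vs limit 365 → met
6. condition 'seating capacity exceeds 50' holds; health inspection 158 days ago vs limit 120 → not met
7. condition 'offers outdoor seating' holds; ventilation inspection 129 days ago vs limit 120 → not met
8. food-handler certified staff 10 ≥ 6 → met
9. fire-suppression system test 293 days ago vs limit 270 → not met
10. pest-control treatment 602 days ago vs limit 540 → not met
11. product liability coverage $875,000 < $950,000 → not met
Not met: 1, 6, 7, 9, 10, 11

1, 6, 7, 9, 10, 11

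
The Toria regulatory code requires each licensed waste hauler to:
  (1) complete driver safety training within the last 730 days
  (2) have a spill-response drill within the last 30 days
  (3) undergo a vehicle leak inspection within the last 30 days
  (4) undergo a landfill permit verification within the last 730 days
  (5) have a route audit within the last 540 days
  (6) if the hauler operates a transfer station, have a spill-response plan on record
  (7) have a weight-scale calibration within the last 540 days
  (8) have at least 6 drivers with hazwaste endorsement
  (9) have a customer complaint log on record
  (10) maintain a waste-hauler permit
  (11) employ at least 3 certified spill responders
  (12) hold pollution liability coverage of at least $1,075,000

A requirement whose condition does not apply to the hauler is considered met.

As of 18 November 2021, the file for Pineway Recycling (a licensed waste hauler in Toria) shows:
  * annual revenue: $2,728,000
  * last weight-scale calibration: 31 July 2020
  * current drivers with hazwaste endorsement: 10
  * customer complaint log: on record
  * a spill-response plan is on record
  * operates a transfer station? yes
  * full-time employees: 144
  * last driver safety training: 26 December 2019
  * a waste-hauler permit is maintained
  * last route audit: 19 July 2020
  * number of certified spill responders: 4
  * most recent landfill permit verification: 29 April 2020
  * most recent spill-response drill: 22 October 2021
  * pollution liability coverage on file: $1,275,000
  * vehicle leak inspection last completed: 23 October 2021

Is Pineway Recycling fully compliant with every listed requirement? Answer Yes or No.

Yes

1. driver safety training 693 days ago vs limit 730 → met
2. spill-response drill 27 days ago vs limit 30 → met
3. vehicle leak inspection 26 days ago vs limit 30 → met
4. landfill permit verification 568 days ago vs limit 730 → met
5. route audit 487 days ago vs limit 540 → met
6. condition 'operates a transfer station' holds; spill-response plan present → met
7. weight-scale calibration 475 days ago vs limit 540 → met
8. drivers with hazwaste endorsement 10 ≥ 6 → met
9. customer complaint log present → met
10. waste-hauler permit present → met
11. certified spill responders 4 ≥ 3 → met
12. pollution liability coverage $1,275,000 ≥ $1,075,000 → met
All met.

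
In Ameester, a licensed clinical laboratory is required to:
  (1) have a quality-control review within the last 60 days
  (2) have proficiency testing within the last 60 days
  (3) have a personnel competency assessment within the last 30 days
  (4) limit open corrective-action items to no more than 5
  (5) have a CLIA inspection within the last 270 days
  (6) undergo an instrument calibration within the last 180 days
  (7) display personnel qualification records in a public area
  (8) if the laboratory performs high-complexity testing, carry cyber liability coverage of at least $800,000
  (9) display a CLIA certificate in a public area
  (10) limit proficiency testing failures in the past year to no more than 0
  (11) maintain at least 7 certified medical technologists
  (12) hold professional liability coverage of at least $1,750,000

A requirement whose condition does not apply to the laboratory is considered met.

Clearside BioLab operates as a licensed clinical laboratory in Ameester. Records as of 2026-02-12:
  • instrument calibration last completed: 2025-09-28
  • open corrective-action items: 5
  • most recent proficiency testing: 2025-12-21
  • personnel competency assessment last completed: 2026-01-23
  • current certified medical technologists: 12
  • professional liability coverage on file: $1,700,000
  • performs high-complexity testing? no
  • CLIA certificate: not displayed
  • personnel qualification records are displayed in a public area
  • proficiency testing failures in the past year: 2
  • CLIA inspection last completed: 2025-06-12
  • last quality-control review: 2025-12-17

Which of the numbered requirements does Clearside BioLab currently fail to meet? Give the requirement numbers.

9, 10, 12

1. quality-control review 57 days ago vs limit 60 → met
2. proficiency testing 53 days ago vs limit 60 → met
3. personnel competency assessment 20 days ago vs limit 30 → met
4. open corrective-action items 5 ≤ 5 → met
5. CLIA inspection 245 days ago vs limit 270 → met
6. instrument calibration 137 days ago vs limit 180 → met
7. personnel qualification records present → met
8. condition 'performs high-complexity testing' does not hold → requirement n/a → met
9. CLIA certificate absent → not met
10. proficiency testing failures in the past year 2 > 0 → not met
11. certified medical technologists 12 ≥ 7 → met
12. professional liability coverage $1,700,000 < $1,750,000 → not met
Not met: 9, 10, 12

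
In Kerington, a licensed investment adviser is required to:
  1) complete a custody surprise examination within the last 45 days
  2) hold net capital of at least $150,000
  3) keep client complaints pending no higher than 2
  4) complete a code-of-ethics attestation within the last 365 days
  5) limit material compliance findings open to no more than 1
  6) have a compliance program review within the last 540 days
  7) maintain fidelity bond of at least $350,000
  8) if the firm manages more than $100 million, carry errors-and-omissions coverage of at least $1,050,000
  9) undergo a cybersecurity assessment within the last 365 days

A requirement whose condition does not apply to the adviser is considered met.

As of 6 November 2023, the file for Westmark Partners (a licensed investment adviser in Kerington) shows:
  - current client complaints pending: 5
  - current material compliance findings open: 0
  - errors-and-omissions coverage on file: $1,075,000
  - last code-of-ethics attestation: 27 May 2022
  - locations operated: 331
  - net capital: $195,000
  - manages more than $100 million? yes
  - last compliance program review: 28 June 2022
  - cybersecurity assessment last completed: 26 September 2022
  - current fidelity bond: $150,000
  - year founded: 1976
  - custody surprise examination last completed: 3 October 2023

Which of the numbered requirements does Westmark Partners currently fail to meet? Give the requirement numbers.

3, 4, 7, 9

1. custody surprise examination 34 days ago vs limit 45 → met
2. net capital $195,000 ≥ $150,000 → met
3. client complaints pending 5 > 2 → not met
4. code-of-ethics attestation 528 days ago vs limit 365 → not met
5. material compliance findings open 0 ≤ 1 → met
6. compliance program review 496 days ago vs limit 540 → met
7. fidelity bond $150,000 < $350,000 → not met
8. condition 'manages more than $100 million' holds; errors-and-omissions coverage $1,075,000 ≥ $1,050,000 → met
9. cybersecurity assessment 406 days ago vs limit 365 → not met
Not met: 3, 4, 7, 9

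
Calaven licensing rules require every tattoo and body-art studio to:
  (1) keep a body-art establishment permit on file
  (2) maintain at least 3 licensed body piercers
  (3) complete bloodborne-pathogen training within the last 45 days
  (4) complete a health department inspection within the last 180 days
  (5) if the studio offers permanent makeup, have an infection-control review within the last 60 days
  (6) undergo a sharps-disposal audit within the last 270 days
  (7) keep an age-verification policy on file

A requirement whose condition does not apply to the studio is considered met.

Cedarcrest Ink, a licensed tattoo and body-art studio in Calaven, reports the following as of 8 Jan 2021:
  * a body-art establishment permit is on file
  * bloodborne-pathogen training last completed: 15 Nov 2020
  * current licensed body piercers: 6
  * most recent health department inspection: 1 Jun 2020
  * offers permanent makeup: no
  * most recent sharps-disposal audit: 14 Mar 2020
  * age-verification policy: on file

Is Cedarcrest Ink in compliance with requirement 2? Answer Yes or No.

2. licensed body piercers 6 ≥ 3 → met

Yes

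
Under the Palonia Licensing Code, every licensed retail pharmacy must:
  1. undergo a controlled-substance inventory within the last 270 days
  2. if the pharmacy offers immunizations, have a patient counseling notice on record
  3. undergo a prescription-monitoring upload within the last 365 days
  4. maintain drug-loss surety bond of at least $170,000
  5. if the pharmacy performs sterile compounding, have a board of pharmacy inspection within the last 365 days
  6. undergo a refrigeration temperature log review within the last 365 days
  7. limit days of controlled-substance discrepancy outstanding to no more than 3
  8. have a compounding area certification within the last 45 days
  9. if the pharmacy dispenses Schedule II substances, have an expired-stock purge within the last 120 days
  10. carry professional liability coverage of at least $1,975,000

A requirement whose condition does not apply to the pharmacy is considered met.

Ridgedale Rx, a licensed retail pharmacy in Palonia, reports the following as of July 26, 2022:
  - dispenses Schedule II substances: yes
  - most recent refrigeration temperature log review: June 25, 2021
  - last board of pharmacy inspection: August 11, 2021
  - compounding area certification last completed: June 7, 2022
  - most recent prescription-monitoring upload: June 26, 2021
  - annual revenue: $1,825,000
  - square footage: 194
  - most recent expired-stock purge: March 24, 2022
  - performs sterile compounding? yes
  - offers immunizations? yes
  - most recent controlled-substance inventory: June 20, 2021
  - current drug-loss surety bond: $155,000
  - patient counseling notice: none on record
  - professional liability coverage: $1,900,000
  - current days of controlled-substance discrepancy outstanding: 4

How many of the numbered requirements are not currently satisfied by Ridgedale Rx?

9

1. controlled-substance inventory 401 days ago vs limit 270 → not met
2. condition 'offers immunizations' holds; patient counseling notice absent → not met
3. prescription-monitoring upload 395 days ago vs limit 365 → not met
4. drug-loss surety bond $155,000 < $170,000 → not met
5. condition 'performs sterile compounding' holds; board of pharmacy inspection 349 days ago vs limit 365 → met
6. refrigeration temperature log review 396 days ago vs limit 365 → not met
7. days of controlled-substance discrepancy outstanding 4 > 3 → not met
8. compounding area certification 49 days ago vs limit 45 → not met
9. condition 'dispenses Schedule II substances' holds; expired-stock purge 124 days ago vs limit 120 → not met
10. professional liability coverage $1,900,000 < $1,975,000 → not met
Not met: 9 of 10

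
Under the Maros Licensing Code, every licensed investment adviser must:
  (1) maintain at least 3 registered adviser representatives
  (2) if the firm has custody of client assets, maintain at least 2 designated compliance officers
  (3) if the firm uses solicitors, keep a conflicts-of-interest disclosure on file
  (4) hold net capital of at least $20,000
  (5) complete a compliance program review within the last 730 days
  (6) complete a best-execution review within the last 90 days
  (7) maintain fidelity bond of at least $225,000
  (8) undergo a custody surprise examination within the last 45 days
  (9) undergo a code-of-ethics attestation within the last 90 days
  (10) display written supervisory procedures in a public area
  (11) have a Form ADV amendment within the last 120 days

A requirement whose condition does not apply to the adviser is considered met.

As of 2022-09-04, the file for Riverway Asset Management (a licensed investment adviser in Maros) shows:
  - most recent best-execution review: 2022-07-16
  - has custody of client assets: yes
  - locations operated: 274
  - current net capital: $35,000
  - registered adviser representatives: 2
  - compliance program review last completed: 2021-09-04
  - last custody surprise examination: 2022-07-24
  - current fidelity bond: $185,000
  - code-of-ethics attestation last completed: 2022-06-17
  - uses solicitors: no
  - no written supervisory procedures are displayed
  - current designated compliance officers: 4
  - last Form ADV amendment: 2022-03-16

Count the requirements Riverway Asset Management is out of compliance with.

1. registered adviser representatives 2 < 3 → not met
2. condition 'has custody of client assets' holds; designated compliance officers 4 ≥ 2 → met
3. condition 'uses solicitors' does not hold → requirement n/a → met
4. net capital $35,000 ≥ $20,000 → met
5. compliance program review 365 days ago vs limit 730 → met
6. best-execution review 50 days ago vs limit 90 → met
7. fidelity bond $185,000 < $225,000 → not met
8. custody surprise examination 42 days ago vs limit 45 → met
9. code-of-ethics attestation 79 days ago vs limit 90 → met
10. written supervisory procedures absent → not met
11. Form ADV amendment 172 days ago vs limit 120 → not met
Not met: 4 of 11

4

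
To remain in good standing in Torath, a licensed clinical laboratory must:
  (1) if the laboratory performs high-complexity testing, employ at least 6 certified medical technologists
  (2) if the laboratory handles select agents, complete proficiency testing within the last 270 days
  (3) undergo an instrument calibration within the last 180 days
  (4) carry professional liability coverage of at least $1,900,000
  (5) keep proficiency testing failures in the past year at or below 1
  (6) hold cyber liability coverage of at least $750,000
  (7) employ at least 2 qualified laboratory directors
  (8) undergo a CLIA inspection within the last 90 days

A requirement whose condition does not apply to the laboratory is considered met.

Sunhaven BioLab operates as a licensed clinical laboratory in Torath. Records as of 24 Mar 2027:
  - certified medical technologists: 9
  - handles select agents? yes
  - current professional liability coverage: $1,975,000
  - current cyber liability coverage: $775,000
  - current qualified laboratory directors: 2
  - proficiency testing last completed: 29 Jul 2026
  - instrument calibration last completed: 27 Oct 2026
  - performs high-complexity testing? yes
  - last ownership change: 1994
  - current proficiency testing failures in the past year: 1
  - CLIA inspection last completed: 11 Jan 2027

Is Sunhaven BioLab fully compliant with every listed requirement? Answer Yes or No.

Yes

1. condition 'performs high-complexity testing' holds; certified medical technologists 9 ≥ 6 → met
2. condition 'handles select agents' holds; proficiency testing 238 days ago vs limit 270 → met
3. instrument calibration 148 days ago vs limit 180 → met
4. professional liability coverage $1,975,000 ≥ $1,900,000 → met
5. proficiency testing failures in the past year 1 ≤ 1 → met
6. cyber liability coverage $775,000 ≥ $750,000 → met
7. qualified laboratory directors 2 ≥ 2 → met
8. CLIA inspection 72 days ago vs limit 90 → met
All met.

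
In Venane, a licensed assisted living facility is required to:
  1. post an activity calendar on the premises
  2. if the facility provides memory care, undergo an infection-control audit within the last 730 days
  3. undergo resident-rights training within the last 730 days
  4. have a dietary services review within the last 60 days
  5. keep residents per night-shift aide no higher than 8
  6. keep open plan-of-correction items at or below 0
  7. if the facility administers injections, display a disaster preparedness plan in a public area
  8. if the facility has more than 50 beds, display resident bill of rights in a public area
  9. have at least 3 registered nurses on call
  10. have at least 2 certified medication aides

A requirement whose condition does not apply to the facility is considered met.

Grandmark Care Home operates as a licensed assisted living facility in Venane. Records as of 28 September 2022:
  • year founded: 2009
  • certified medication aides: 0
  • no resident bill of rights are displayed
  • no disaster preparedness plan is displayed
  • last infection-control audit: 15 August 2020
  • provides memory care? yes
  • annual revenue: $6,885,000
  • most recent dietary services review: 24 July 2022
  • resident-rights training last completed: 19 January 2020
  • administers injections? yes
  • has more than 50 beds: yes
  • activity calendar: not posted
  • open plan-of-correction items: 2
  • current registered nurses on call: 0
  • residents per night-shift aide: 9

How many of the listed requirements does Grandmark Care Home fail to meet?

1. activity calendar absent → not met
2. condition 'provides memory care' holds; infection-control audit 774 days ago vs limit 730 → not met
3. resident-rights training 983 days ago vs limit 730 → not met
4. dietary services review 66 days ago vs limit 60 → not met
5. residents per night-shift aide 9 > 8 → not met
6. open plan-of-correction items 2 > 0 → not met
7. condition 'administers injections' holds; disaster preparedness plan absent → not met
8. condition 'has more than 50 beds' holds; resident bill of rights absent → not met
9. registered nurses on call 0 < 3 → not met
10. certified medication aides 0 < 2 → not met
Not met: 10 of 10

10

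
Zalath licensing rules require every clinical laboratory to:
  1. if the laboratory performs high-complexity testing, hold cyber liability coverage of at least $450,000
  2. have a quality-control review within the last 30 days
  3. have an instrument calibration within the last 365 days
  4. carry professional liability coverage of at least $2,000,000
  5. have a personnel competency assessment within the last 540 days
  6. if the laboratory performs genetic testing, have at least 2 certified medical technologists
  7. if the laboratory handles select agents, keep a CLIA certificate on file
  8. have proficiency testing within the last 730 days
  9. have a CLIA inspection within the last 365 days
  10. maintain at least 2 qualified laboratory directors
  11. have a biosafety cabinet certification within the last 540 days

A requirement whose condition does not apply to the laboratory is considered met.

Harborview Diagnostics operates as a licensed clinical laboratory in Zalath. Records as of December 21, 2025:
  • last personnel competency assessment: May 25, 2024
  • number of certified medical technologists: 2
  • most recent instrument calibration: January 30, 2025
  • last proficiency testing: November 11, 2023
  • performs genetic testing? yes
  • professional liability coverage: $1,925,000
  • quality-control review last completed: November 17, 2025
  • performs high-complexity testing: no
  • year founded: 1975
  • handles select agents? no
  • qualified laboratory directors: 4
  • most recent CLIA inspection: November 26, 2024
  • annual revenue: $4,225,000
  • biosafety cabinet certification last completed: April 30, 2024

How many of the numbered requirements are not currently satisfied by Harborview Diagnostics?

1. condition 'performs high-complexity testing' does not hold → requirement n/a → met
2. quality-control review 34 days ago vs limit 30 → not met
3. instrument calibration 325 days ago vs limit 365 → met
4. professional liability coverage $1,925,000 < $2,000,000 → not met
5. personnel competency assessment 575 days ago vs limit 540 → not met
6. condition 'performs genetic testing' holds; certified medical technologists 2 ≥ 2 → met
7. condition 'handles select agents' does not hold → requirement n/a → met
8. proficiency testing 771 days ago vs limit 730 → not met
9. CLIA inspection 390 days ago vs limit 365 → not met
10. qualified laboratory directors 4 ≥ 2 → met
11. biosafety cabinet certification 600 days ago vs limit 540 → not met
Not met: 6 of 11

6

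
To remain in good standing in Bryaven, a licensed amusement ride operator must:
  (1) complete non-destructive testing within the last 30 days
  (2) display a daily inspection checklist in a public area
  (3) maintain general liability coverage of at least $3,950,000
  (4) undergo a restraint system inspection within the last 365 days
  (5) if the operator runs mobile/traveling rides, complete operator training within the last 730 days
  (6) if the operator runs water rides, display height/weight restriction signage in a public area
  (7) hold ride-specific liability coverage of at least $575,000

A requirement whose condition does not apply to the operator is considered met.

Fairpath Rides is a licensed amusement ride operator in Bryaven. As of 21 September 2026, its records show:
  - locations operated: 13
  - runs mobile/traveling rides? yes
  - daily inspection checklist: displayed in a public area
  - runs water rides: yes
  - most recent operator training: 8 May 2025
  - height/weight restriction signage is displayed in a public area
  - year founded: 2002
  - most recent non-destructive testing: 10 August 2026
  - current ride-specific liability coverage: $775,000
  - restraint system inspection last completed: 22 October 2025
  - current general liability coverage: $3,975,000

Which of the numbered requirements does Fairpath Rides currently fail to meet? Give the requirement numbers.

1. non-destructive testing 42 days ago vs limit 30 → not met
2. daily inspection checklist present → met
3. general liability coverage $3,975,000 ≥ $3,950,000 → met
4. restraint system inspection 334 days ago vs limit 365 → met
5. condition 'runs mobile/traveling rides' holds; operator training 501 days ago vs limit 730 → met
6. condition 'runs water rides' holds; height/weight restriction signage present → met
7. ride-specific liability coverage $775,000 ≥ $575,000 → met
Not met: 1

1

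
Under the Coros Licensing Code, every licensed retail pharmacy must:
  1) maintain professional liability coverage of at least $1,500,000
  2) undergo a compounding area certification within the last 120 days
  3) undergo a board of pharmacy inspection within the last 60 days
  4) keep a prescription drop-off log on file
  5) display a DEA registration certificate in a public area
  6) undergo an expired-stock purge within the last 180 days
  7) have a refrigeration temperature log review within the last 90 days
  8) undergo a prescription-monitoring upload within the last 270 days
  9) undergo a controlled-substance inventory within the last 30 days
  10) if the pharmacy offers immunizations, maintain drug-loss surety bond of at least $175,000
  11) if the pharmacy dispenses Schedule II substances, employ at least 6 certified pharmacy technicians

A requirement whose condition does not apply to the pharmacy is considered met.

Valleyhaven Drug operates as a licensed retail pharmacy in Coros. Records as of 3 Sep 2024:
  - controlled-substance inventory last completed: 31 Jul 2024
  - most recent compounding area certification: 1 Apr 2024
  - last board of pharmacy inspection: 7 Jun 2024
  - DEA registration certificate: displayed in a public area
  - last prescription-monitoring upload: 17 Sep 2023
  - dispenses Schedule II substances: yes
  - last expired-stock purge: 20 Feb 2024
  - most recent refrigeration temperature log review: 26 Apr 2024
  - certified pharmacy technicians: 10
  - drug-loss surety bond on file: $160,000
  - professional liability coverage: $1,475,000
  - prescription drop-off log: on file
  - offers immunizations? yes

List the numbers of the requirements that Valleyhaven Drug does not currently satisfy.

1, 2, 3, 6, 7, 8, 9, 10

1. professional liability coverage $1,475,000 < $1,500,000 → not met
2. compounding area certification 155 days ago vs limit 120 → not met
3. board of pharmacy inspection 88 days ago vs limit 60 → not met
4. prescription drop-off log present → met
5. DEA registration certificate present → met
6. expired-stock purge 196 days ago vs limit 180 → not met
7. refrigeration temperature log review 130 days ago vs limit 90 → not met
8. prescription-monitoring upload 352 days ago vs limit 270 → not met
9. controlled-substance inventory 34 days ago vs limit 30 → not met
10. condition 'offers immunizations' holds; drug-loss surety bond $160,000 < $175,000 → not met
11. condition 'dispenses Schedule II substances' holds; certified pharmacy technicians 10 ≥ 6 → met
Not met: 1, 2, 3, 6, 7, 8, 9, 10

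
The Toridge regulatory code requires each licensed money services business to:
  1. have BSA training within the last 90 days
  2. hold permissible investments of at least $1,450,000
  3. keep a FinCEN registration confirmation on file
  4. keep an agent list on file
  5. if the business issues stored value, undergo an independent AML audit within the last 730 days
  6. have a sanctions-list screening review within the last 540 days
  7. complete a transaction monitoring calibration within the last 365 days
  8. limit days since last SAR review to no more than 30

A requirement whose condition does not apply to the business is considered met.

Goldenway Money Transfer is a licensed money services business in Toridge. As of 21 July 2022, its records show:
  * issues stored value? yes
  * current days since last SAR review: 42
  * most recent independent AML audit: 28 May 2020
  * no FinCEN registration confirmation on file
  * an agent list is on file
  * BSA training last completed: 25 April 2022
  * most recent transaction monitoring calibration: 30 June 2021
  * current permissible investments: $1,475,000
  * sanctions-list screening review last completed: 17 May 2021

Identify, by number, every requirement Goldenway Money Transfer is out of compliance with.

3, 5, 7, 8

1. BSA training 87 days ago vs limit 90 → met
2. permissible investments $1,475,000 ≥ $1,450,000 → met
3. FinCEN registration confirmation absent → not met
4. agent list present → met
5. condition 'issues stored value' holds; independent AML audit 784 days ago vs limit 730 → not met
6. sanctions-list screening review 430 days ago vs limit 540 → met
7. transaction monitoring calibration 386 days ago vs limit 365 → not met
8. days since last SAR review 42 > 30 → not met
Not met: 3, 5, 7, 8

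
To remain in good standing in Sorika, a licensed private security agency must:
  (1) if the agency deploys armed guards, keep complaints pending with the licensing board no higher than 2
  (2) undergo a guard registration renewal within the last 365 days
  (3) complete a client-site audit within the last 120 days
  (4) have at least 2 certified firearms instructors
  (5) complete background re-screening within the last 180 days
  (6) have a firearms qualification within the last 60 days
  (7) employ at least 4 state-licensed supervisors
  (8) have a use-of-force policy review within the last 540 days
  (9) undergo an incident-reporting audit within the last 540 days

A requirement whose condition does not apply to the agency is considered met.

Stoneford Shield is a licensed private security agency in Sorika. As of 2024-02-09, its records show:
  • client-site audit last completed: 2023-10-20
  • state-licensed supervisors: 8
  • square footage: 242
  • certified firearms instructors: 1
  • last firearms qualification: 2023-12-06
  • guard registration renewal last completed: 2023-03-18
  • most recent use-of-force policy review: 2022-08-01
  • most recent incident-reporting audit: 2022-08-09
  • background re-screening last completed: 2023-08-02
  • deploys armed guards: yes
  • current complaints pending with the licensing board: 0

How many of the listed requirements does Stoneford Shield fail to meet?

1. condition 'deploys armed guards' holds; complaints pending with the licensing board 0 ≤ 2 → met
2. guard registration renewal 328 days ago vs limit 365 → met
3. client-site audit 112 days ago vs limit 120 → met
4. certified firearms instructors 1 < 2 → not met
5. background re-screening 191 days ago vs limit 180 → not met
6. firearms qualification 65 days ago vs limit 60 → not met
7. state-licensed supervisors 8 ≥ 4 → met
8. use-of-force policy review 557 days ago vs limit 540 → not met
9. incident-reporting audit 549 days ago vs limit 540 → not met
Not met: 5 of 9

5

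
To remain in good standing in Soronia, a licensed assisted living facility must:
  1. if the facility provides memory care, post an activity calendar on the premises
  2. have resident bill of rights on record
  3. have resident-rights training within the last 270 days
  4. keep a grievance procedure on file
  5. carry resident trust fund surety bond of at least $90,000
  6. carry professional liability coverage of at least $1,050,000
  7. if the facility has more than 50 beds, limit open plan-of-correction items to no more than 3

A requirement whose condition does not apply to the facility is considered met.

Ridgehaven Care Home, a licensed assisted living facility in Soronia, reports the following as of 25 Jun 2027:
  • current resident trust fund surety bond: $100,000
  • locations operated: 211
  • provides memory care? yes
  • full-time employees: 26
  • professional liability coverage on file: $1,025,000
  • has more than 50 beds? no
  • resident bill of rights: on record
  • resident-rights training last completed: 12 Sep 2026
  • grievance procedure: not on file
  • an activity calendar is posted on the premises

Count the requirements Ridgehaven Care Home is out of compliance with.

1. condition 'provides memory care' holds; activity calendar present → met
2. resident bill of rights present → met
3. resident-rights training 286 days ago vs limit 270 → not met
4. grievance procedure absent → not met
5. resident trust fund surety bond $100,000 ≥ $90,000 → met
6. professional liability coverage $1,025,000 < $1,050,000 → not met
7. condition 'has more than 50 beds' does not hold → requirement n/a → met
Not met: 3 of 7

3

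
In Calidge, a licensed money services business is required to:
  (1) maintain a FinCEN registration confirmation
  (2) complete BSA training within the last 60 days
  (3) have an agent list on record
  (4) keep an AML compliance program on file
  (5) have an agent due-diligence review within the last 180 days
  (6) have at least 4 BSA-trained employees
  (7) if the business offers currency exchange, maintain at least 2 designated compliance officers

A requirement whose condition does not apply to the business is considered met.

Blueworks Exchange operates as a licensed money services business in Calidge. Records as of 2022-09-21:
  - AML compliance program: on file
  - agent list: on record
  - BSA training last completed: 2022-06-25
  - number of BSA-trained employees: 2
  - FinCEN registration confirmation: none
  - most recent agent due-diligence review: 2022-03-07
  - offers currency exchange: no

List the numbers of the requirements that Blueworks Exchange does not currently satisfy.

1. FinCEN registration confirmation absent → not met
2. BSA training 88 days ago vs limit 60 → not met
3. agent list present → met
4. AML compliance program present → met
5. agent due-diligence review 198 days ago vs limit 180 → not met
6. BSA-trained employees 2 < 4 → not met
7. condition 'offers currency exchange' does not hold → requirement n/a → met
Not met: 1, 2, 5, 6

1, 2, 5, 6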